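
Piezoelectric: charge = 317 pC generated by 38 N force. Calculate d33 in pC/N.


d33 = 317 / 38 = 8.3 pC/N

8.3


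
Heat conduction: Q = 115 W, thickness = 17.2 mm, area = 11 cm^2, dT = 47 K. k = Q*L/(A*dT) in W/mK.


k = 115*17.2/1000/(11/10000*47) = 38.26 W/mK

38.26


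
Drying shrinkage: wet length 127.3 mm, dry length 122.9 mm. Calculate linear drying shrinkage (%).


DS = (127.3 - 122.9) / 127.3 * 100 = 3.46%

3.46


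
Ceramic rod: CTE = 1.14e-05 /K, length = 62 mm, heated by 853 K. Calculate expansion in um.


dL = 1.14e-05 * 62 * 853 * 1000 = 602.9 um

602.9


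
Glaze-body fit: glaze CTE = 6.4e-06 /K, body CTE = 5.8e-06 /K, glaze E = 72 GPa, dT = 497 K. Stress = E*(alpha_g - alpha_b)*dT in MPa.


Stress = 72*1000*(6.4e-06 - 5.8e-06)*497 = 21.5 MPa

21.5


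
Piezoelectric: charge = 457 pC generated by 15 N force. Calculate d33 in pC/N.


d33 = 457 / 15 = 30.5 pC/N

30.5


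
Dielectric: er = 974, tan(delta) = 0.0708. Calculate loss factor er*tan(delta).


Loss = 974 * 0.0708 = 68.959

68.959


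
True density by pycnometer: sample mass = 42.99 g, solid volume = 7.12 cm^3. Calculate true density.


TD = 42.99 / 7.12 = 6.038 g/cm^3

6.038


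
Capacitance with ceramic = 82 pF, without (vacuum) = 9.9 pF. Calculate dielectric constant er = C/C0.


er = 82 / 9.9 = 8.28

8.28


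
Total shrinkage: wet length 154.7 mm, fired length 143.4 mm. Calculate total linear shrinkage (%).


TS = (154.7 - 143.4) / 154.7 * 100 = 7.3%

7.3


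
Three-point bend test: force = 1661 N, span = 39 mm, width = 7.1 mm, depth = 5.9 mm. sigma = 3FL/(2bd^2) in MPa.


sigma = 3*1661*39/(2*7.1*5.9^2) = 393.2 MPa

393.2


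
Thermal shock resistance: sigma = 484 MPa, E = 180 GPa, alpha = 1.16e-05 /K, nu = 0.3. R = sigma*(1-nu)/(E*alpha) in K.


R = 484*(1-0.3)/(180*1000*1.16e-05) = 162 K

162


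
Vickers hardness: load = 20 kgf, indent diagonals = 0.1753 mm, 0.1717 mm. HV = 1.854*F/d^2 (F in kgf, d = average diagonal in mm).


d_avg = (0.1753+0.1717)/2 = 0.1735 mm
HV = 1.854*20/0.1735^2 = 1232

1232


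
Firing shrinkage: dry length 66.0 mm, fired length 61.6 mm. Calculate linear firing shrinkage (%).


FS = (66.0 - 61.6) / 66.0 * 100 = 6.67%

6.67


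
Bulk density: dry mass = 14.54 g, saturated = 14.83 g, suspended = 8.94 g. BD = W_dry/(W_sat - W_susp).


BD = 14.54 / (14.83 - 8.94) = 14.54 / 5.89 = 2.469 g/cm^3

2.469


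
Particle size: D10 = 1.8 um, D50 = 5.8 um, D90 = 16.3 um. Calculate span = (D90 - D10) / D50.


Span = (16.3 - 1.8) / 5.8 = 14.5 / 5.8 = 2.5

2.5


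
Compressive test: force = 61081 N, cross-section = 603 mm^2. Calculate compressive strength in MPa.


CS = 61081 / 603 = 101.3 MPa

101.3


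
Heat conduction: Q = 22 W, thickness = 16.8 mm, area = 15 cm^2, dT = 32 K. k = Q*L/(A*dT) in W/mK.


k = 22*16.8/1000/(15/10000*32) = 7.7 W/mK

7.7


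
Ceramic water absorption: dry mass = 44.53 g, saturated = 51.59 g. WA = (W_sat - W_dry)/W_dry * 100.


WA = (51.59 - 44.53) / 44.53 * 100 = 15.85%

15.85


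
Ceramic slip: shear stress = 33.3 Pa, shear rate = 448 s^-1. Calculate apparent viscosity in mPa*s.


eta = tau/gamma * 1000 = 33.3/448 * 1000 = 74.3 mPa*s

74.3


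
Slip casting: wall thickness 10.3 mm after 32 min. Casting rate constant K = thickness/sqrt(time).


K = 10.3 / sqrt(32) = 10.3 / 5.6569 = 1.821 mm/min^0.5

1.821


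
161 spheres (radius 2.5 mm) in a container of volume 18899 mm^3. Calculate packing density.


V_sphere = 4/3*pi*2.5^3 = 65.4498 mm^3
Total V = 161*65.4498 = 10537.4178 mm^3
PD = 10537.4178 / 18899 = 0.558

0.558


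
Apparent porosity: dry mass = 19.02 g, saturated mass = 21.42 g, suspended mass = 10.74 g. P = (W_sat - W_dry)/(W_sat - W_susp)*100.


P = (21.42 - 19.02) / (21.42 - 10.74) * 100 = 2.4 / 10.68 * 100 = 22.5%

22.5


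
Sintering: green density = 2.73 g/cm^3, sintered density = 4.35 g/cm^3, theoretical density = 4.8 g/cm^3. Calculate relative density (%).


Relative = 4.35 / 4.8 * 100 = 90.6%

90.6


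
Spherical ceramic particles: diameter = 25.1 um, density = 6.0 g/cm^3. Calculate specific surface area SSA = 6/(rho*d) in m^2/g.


SSA = 6 / (6.0 * 25.1) = 0.04 m^2/g

0.04


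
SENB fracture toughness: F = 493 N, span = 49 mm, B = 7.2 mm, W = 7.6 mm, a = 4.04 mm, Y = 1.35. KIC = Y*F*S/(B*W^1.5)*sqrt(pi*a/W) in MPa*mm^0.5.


KIC = 1.35*493*49/(7.2*7.6^1.5)*sqrt(pi*4.04/7.6) = 279.37

279.37


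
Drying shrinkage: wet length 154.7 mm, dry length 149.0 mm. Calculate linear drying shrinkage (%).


DS = (154.7 - 149.0) / 154.7 * 100 = 3.68%

3.68


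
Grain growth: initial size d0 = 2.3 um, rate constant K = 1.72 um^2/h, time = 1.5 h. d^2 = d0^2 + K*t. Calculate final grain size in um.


d^2 = 2.3^2 + 1.72*1.5 = 7.87
d = sqrt(7.87) = 2.81 um

2.81


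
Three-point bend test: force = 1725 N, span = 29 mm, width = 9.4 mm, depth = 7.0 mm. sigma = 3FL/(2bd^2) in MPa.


sigma = 3*1725*29/(2*9.4*7.0^2) = 162.9 MPa

162.9


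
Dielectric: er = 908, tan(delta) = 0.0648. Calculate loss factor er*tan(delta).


Loss = 908 * 0.0648 = 58.838

58.838


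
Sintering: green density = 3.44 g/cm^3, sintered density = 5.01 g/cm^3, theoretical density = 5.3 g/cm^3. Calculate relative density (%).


Relative = 5.01 / 5.3 * 100 = 94.5%

94.5


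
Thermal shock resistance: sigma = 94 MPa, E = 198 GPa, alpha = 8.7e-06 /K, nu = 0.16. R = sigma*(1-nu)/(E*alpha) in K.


R = 94*(1-0.16)/(198*1000*8.7e-06) = 46 K

46


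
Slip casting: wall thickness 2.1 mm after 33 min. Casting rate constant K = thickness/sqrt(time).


K = 2.1 / sqrt(33) = 2.1 / 5.7446 = 0.366 mm/min^0.5

0.366


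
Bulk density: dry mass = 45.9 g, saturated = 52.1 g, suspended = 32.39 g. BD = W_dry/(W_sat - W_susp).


BD = 45.9 / (52.1 - 32.39) = 45.9 / 19.71 = 2.329 g/cm^3

2.329


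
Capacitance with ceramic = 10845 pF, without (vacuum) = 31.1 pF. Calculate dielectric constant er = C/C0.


er = 10845 / 31.1 = 348.71

348.71


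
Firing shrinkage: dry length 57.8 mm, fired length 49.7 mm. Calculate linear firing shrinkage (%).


FS = (57.8 - 49.7) / 57.8 * 100 = 14.01%

14.01


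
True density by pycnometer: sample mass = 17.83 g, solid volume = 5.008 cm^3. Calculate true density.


TD = 17.83 / 5.008 = 3.56 g/cm^3

3.56


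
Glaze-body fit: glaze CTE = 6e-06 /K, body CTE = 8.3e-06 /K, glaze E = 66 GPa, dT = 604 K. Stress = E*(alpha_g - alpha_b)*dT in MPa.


Stress = 66*1000*(6e-06 - 8.3e-06)*604 = -91.7 MPa

-91.7


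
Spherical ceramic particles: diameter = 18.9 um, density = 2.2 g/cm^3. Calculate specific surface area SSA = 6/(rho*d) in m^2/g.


SSA = 6 / (2.2 * 18.9) = 0.144 m^2/g

0.144


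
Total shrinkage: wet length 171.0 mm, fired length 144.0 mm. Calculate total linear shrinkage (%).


TS = (171.0 - 144.0) / 171.0 * 100 = 15.79%

15.79


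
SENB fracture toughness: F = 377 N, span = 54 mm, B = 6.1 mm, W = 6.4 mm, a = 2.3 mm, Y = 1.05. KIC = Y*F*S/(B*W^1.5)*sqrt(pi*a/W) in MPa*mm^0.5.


KIC = 1.05*377*54/(6.1*6.4^1.5)*sqrt(pi*2.3/6.4) = 229.97

229.97


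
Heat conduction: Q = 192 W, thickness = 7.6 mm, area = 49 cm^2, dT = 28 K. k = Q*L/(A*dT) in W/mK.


k = 192*7.6/1000/(49/10000*28) = 10.64 W/mK

10.64


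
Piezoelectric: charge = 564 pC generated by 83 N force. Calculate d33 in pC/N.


d33 = 564 / 83 = 6.8 pC/N

6.8


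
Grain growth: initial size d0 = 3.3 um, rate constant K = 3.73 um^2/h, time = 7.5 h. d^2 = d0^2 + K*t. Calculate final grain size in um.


d^2 = 3.3^2 + 3.73*7.5 = 38.865
d = sqrt(38.865) = 6.23 um

6.23


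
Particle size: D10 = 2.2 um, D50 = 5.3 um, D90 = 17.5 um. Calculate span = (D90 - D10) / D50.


Span = (17.5 - 2.2) / 5.3 = 15.3 / 5.3 = 2.887

2.887


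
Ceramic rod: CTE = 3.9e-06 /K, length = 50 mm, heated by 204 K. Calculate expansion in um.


dL = 3.9e-06 * 50 * 204 * 1000 = 39.78 um

39.78


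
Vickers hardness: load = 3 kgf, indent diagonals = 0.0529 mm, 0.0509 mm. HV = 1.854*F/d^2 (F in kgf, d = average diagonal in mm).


d_avg = (0.0529+0.0509)/2 = 0.0519 mm
HV = 1.854*3/0.0519^2 = 2065

2065


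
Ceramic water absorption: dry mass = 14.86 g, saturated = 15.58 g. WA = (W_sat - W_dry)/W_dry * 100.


WA = (15.58 - 14.86) / 14.86 * 100 = 4.85%

4.85


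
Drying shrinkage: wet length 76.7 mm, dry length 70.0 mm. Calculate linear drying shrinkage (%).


DS = (76.7 - 70.0) / 76.7 * 100 = 8.74%

8.74


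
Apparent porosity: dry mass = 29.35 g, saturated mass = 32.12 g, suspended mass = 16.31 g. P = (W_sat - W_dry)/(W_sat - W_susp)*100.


P = (32.12 - 29.35) / (32.12 - 16.31) * 100 = 2.77 / 15.81 * 100 = 17.5%

17.5


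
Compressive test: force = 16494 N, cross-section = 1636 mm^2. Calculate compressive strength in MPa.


CS = 16494 / 1636 = 10.1 MPa

10.1


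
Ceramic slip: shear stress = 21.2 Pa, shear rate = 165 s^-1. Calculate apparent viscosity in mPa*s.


eta = tau/gamma * 1000 = 21.2/165 * 1000 = 128.5 mPa*s

128.5


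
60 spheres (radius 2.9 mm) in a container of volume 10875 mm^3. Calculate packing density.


V_sphere = 4/3*pi*2.9^3 = 102.1604 mm^3
Total V = 60*102.1604 = 6129.624 mm^3
PD = 6129.624 / 10875 = 0.564

0.564


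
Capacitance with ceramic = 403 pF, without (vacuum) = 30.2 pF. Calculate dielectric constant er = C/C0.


er = 403 / 30.2 = 13.34

13.34


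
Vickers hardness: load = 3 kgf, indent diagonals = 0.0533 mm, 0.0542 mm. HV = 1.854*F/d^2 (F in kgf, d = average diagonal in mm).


d_avg = (0.0533+0.0542)/2 = 0.05375 mm
HV = 1.854*3/0.05375^2 = 1925

1925


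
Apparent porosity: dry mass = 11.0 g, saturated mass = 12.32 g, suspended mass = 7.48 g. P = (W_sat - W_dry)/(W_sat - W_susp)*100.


P = (12.32 - 11.0) / (12.32 - 7.48) * 100 = 1.32 / 4.84 * 100 = 27.3%

27.3


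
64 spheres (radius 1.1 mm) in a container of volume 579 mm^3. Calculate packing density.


V_sphere = 4/3*pi*1.1^3 = 5.5753 mm^3
Total V = 64*5.5753 = 356.8192 mm^3
PD = 356.8192 / 579 = 0.616

0.616


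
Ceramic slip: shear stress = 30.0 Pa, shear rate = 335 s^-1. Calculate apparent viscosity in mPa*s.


eta = tau/gamma * 1000 = 30.0/335 * 1000 = 89.6 mPa*s

89.6


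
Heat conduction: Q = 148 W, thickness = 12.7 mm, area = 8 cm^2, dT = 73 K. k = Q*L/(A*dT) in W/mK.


k = 148*12.7/1000/(8/10000*73) = 32.18 W/mK

32.18


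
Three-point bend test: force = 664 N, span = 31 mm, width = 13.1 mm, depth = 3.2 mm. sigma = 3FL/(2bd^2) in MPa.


sigma = 3*664*31/(2*13.1*3.2^2) = 230.2 MPa

230.2


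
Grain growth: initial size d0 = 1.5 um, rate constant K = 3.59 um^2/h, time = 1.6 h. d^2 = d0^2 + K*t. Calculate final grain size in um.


d^2 = 1.5^2 + 3.59*1.6 = 7.994
d = sqrt(7.994) = 2.83 um

2.83


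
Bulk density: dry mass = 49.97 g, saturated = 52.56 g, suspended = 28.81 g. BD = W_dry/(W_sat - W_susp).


BD = 49.97 / (52.56 - 28.81) = 49.97 / 23.75 = 2.104 g/cm^3

2.104


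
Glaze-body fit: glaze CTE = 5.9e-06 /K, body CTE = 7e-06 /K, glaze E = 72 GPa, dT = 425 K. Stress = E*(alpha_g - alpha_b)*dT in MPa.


Stress = 72*1000*(5.9e-06 - 7e-06)*425 = -33.7 MPa

-33.7


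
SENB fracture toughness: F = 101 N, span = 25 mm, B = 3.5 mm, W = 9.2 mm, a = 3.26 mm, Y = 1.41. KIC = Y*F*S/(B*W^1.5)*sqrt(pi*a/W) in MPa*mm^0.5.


KIC = 1.41*101*25/(3.5*9.2^1.5)*sqrt(pi*3.26/9.2) = 38.46

38.46


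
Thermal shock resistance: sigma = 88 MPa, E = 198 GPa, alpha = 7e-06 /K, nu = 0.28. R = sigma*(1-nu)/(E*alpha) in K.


R = 88*(1-0.28)/(198*1000*7e-06) = 46 K

46


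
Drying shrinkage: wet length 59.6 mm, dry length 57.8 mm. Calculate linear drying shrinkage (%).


DS = (59.6 - 57.8) / 59.6 * 100 = 3.02%

3.02


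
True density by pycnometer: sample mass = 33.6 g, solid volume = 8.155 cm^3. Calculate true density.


TD = 33.6 / 8.155 = 4.12 g/cm^3

4.12


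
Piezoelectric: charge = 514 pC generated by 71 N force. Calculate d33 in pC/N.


d33 = 514 / 71 = 7.2 pC/N

7.2


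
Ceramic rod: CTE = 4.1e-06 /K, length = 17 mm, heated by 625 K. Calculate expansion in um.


dL = 4.1e-06 * 17 * 625 * 1000 = 43.563 um

43.563


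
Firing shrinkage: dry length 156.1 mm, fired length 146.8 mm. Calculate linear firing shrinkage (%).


FS = (156.1 - 146.8) / 156.1 * 100 = 5.96%

5.96


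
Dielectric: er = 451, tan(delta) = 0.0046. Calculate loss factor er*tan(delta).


Loss = 451 * 0.0046 = 2.075

2.075


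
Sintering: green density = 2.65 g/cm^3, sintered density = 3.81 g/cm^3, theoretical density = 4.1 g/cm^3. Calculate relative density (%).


Relative = 3.81 / 4.1 * 100 = 92.9%

92.9


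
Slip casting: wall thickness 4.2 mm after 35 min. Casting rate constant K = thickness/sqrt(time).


K = 4.2 / sqrt(35) = 4.2 / 5.9161 = 0.71 mm/min^0.5

0.71


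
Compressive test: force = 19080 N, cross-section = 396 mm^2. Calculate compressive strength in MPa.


CS = 19080 / 396 = 48.2 MPa

48.2


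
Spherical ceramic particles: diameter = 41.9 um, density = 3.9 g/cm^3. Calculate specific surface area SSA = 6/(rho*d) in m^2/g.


SSA = 6 / (3.9 * 41.9) = 0.037 m^2/g

0.037


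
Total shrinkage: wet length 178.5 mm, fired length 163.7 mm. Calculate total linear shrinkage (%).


TS = (178.5 - 163.7) / 178.5 * 100 = 8.29%

8.29


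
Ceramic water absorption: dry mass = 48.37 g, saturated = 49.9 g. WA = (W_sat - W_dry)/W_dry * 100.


WA = (49.9 - 48.37) / 48.37 * 100 = 3.16%

3.16


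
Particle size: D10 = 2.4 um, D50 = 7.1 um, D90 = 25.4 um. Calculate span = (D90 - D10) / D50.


Span = (25.4 - 2.4) / 7.1 = 23.0 / 7.1 = 3.239

3.239


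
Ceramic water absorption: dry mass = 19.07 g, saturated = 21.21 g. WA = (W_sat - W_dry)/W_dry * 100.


WA = (21.21 - 19.07) / 19.07 * 100 = 11.22%

11.22


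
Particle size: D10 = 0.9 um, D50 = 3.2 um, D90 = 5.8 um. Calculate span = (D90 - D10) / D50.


Span = (5.8 - 0.9) / 3.2 = 4.9 / 3.2 = 1.531

1.531


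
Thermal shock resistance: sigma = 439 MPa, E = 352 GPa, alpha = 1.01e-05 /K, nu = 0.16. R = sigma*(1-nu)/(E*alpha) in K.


R = 439*(1-0.16)/(352*1000*1.01e-05) = 104 K

104


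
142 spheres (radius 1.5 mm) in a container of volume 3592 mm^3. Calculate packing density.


V_sphere = 4/3*pi*1.5^3 = 14.1372 mm^3
Total V = 142*14.1372 = 2007.4824 mm^3
PD = 2007.4824 / 3592 = 0.559

0.559


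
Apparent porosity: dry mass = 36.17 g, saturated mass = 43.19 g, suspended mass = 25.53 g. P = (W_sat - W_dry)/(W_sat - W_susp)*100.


P = (43.19 - 36.17) / (43.19 - 25.53) * 100 = 7.02 / 17.66 * 100 = 39.8%

39.8


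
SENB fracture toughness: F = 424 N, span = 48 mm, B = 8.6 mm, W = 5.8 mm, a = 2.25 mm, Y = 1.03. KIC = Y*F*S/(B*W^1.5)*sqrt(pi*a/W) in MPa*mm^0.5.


KIC = 1.03*424*48/(8.6*5.8^1.5)*sqrt(pi*2.25/5.8) = 192.64

192.64


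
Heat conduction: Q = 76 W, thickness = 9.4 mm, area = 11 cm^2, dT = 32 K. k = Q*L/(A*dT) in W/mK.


k = 76*9.4/1000/(11/10000*32) = 20.3 W/mK

20.3


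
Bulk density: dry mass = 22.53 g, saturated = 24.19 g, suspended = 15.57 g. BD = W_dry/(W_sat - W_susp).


BD = 22.53 / (24.19 - 15.57) = 22.53 / 8.62 = 2.614 g/cm^3

2.614


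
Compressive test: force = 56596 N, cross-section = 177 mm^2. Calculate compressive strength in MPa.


CS = 56596 / 177 = 319.8 MPa

319.8


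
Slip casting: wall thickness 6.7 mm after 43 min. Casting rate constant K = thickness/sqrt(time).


K = 6.7 / sqrt(43) = 6.7 / 6.5574 = 1.022 mm/min^0.5

1.022


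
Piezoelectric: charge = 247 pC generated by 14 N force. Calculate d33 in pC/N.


d33 = 247 / 14 = 17.6 pC/N

17.6


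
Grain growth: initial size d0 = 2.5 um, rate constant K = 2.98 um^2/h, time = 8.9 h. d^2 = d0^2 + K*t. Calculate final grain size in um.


d^2 = 2.5^2 + 2.98*8.9 = 32.772
d = sqrt(32.772) = 5.72 um

5.72


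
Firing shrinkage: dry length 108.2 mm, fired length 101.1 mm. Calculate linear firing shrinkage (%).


FS = (108.2 - 101.1) / 108.2 * 100 = 6.56%

6.56


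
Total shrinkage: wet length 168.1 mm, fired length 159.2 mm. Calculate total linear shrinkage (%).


TS = (168.1 - 159.2) / 168.1 * 100 = 5.29%

5.29


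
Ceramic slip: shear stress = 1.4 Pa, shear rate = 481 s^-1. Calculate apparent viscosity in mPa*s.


eta = tau/gamma * 1000 = 1.4/481 * 1000 = 2.9 mPa*s

2.9


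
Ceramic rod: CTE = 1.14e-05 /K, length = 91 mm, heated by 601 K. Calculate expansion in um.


dL = 1.14e-05 * 91 * 601 * 1000 = 623.477 um

623.477


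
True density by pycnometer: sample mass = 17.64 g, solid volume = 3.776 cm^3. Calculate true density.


TD = 17.64 / 3.776 = 4.672 g/cm^3

4.672


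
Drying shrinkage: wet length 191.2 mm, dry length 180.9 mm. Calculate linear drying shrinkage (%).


DS = (191.2 - 180.9) / 191.2 * 100 = 5.39%

5.39


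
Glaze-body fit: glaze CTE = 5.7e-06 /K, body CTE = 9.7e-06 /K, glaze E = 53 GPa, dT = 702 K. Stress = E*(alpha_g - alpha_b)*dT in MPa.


Stress = 53*1000*(5.7e-06 - 9.7e-06)*702 = -148.8 MPa

-148.8


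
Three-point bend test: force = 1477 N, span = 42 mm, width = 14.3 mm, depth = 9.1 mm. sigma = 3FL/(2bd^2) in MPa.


sigma = 3*1477*42/(2*14.3*9.1^2) = 78.6 MPa

78.6


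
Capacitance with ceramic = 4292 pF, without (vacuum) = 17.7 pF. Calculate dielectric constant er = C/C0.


er = 4292 / 17.7 = 242.49

242.49


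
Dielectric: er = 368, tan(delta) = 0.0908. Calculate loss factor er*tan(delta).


Loss = 368 * 0.0908 = 33.414

33.414


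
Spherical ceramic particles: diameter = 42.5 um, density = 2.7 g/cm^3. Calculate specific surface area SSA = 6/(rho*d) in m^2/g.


SSA = 6 / (2.7 * 42.5) = 0.052 m^2/g

0.052


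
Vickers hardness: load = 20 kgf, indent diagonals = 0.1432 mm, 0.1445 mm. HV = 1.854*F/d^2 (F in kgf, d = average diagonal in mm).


d_avg = (0.1432+0.1445)/2 = 0.14385 mm
HV = 1.854*20/0.14385^2 = 1792

1792


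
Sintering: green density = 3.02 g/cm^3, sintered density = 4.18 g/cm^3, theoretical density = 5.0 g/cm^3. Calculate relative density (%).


Relative = 4.18 / 5.0 * 100 = 83.6%

83.6


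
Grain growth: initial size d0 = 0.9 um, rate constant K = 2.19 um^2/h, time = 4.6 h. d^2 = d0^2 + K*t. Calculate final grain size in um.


d^2 = 0.9^2 + 2.19*4.6 = 10.884
d = sqrt(10.884) = 3.3 um

3.3


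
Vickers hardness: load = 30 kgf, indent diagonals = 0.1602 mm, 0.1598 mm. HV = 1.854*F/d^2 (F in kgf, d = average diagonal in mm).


d_avg = (0.1602+0.1598)/2 = 0.16 mm
HV = 1.854*30/0.16^2 = 2173

2173


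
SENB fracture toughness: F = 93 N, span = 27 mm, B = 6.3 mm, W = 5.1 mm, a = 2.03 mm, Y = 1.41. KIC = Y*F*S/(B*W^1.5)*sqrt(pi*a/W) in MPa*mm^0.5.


KIC = 1.41*93*27/(6.3*5.1^1.5)*sqrt(pi*2.03/5.1) = 54.56

54.56


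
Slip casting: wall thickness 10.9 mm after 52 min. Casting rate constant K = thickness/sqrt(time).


K = 10.9 / sqrt(52) = 10.9 / 7.2111 = 1.512 mm/min^0.5

1.512


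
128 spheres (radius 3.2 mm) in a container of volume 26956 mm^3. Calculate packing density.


V_sphere = 4/3*pi*3.2^3 = 137.2583 mm^3
Total V = 128*137.2583 = 17569.0624 mm^3
PD = 17569.0624 / 26956 = 0.652

0.652


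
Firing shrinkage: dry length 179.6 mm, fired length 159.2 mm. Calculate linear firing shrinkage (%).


FS = (179.6 - 159.2) / 179.6 * 100 = 11.36%

11.36


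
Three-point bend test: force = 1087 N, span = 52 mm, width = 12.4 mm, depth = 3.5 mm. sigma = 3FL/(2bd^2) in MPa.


sigma = 3*1087*52/(2*12.4*3.5^2) = 558.2 MPa

558.2


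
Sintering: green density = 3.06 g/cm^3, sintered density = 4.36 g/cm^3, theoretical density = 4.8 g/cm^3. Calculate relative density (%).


Relative = 4.36 / 4.8 * 100 = 90.8%

90.8


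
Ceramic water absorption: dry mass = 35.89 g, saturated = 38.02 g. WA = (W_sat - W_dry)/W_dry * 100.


WA = (38.02 - 35.89) / 35.89 * 100 = 5.93%

5.93


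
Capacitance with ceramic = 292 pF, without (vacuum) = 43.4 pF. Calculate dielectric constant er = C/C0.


er = 292 / 43.4 = 6.73

6.73


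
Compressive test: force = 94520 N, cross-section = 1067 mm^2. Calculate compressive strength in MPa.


CS = 94520 / 1067 = 88.6 MPa

88.6


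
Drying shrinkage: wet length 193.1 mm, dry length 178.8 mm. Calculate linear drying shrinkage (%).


DS = (193.1 - 178.8) / 193.1 * 100 = 7.41%

7.41


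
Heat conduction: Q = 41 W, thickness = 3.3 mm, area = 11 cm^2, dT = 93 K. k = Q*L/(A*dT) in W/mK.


k = 41*3.3/1000/(11/10000*93) = 1.32 W/mK

1.32


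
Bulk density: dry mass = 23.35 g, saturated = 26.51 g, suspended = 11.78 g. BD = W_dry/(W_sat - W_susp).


BD = 23.35 / (26.51 - 11.78) = 23.35 / 14.73 = 1.585 g/cm^3

1.585


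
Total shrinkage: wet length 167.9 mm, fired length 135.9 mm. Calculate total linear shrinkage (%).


TS = (167.9 - 135.9) / 167.9 * 100 = 19.06%

19.06


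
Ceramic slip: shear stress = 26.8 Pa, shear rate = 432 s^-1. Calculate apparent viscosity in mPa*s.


eta = tau/gamma * 1000 = 26.8/432 * 1000 = 62.0 mPa*s

62.0


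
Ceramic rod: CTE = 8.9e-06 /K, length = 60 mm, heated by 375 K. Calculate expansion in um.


dL = 8.9e-06 * 60 * 375 * 1000 = 200.25 um

200.25


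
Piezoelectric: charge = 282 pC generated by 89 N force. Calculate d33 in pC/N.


d33 = 282 / 89 = 3.2 pC/N

3.2


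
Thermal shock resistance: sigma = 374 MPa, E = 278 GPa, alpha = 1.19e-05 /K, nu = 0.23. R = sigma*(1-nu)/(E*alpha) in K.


R = 374*(1-0.23)/(278*1000*1.19e-05) = 87 K

87


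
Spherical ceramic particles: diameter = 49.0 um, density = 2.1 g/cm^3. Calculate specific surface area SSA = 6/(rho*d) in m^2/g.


SSA = 6 / (2.1 * 49.0) = 0.058 m^2/g

0.058


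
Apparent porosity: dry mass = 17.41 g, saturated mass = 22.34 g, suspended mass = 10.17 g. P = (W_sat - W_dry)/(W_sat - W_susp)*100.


P = (22.34 - 17.41) / (22.34 - 10.17) * 100 = 4.93 / 12.17 * 100 = 40.5%

40.5


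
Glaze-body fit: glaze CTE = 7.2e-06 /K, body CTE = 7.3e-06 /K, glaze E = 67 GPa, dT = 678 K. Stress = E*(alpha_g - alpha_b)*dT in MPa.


Stress = 67*1000*(7.2e-06 - 7.3e-06)*678 = -4.5 MPa

-4.5


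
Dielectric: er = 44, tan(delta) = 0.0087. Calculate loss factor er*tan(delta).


Loss = 44 * 0.0087 = 0.383

0.383


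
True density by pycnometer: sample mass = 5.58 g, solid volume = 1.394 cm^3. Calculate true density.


TD = 5.58 / 1.394 = 4.003 g/cm^3

4.003


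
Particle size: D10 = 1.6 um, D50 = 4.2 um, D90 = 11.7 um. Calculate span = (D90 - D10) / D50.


Span = (11.7 - 1.6) / 4.2 = 10.1 / 4.2 = 2.405

2.405


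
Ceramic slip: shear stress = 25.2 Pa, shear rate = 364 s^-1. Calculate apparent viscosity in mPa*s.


eta = tau/gamma * 1000 = 25.2/364 * 1000 = 69.2 mPa*s

69.2


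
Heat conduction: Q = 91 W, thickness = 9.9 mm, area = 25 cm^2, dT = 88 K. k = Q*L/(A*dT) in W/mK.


k = 91*9.9/1000/(25/10000*88) = 4.1 W/mK

4.1


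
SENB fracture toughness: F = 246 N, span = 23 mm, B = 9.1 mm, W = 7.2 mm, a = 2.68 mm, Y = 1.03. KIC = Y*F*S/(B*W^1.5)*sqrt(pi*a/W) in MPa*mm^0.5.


KIC = 1.03*246*23/(9.1*7.2^1.5)*sqrt(pi*2.68/7.2) = 35.85

35.85


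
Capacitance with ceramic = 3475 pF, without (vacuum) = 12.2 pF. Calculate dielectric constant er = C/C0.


er = 3475 / 12.2 = 284.84

284.84


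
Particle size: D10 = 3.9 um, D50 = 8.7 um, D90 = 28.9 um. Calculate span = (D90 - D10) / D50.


Span = (28.9 - 3.9) / 8.7 = 25.0 / 8.7 = 2.874

2.874


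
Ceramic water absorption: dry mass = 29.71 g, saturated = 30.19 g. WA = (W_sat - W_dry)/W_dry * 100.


WA = (30.19 - 29.71) / 29.71 * 100 = 1.62%

1.62


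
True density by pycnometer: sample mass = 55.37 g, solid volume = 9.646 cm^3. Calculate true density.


TD = 55.37 / 9.646 = 5.74 g/cm^3

5.74


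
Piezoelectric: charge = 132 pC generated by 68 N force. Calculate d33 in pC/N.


d33 = 132 / 68 = 1.9 pC/N

1.9


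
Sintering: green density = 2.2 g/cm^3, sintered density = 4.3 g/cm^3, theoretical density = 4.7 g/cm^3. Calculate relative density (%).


Relative = 4.3 / 4.7 * 100 = 91.5%

91.5


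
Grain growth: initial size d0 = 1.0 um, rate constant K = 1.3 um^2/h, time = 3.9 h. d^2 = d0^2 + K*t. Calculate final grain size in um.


d^2 = 1.0^2 + 1.3*3.9 = 6.07
d = sqrt(6.07) = 2.46 um

2.46


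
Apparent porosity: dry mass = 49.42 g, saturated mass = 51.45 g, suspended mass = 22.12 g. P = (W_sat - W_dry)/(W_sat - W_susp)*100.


P = (51.45 - 49.42) / (51.45 - 22.12) * 100 = 2.03 / 29.33 * 100 = 6.9%

6.9


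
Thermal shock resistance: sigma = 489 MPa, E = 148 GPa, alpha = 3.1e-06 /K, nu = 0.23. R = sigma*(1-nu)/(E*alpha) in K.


R = 489*(1-0.23)/(148*1000*3.1e-06) = 821 K

821


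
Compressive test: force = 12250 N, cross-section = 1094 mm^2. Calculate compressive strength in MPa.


CS = 12250 / 1094 = 11.2 MPa

11.2


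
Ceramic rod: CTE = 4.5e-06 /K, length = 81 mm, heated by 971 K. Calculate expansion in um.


dL = 4.5e-06 * 81 * 971 * 1000 = 353.93 um

353.93


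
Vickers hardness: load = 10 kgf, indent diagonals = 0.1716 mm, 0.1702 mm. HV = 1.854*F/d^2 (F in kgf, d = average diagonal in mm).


d_avg = (0.1716+0.1702)/2 = 0.1709 mm
HV = 1.854*10/0.1709^2 = 635

635


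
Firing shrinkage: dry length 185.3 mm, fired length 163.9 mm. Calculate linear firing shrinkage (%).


FS = (185.3 - 163.9) / 185.3 * 100 = 11.55%

11.55


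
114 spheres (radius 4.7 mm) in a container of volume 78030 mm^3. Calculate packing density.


V_sphere = 4/3*pi*4.7^3 = 434.8928 mm^3
Total V = 114*434.8928 = 49577.7792 mm^3
PD = 49577.7792 / 78030 = 0.635

0.635


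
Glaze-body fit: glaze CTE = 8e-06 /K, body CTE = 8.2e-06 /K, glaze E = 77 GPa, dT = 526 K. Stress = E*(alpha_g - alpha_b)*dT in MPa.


Stress = 77*1000*(8e-06 - 8.2e-06)*526 = -8.1 MPa

-8.1


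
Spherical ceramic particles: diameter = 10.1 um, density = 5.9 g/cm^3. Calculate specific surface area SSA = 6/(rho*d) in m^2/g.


SSA = 6 / (5.9 * 10.1) = 0.101 m^2/g

0.101


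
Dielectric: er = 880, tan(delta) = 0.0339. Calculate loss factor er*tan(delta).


Loss = 880 * 0.0339 = 29.832

29.832


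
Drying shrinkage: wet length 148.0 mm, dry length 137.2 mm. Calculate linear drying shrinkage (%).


DS = (148.0 - 137.2) / 148.0 * 100 = 7.3%

7.3


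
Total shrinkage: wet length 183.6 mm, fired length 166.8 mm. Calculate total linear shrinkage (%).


TS = (183.6 - 166.8) / 183.6 * 100 = 9.15%

9.15


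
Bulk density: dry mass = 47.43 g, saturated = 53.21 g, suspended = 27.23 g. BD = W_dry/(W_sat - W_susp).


BD = 47.43 / (53.21 - 27.23) = 47.43 / 25.98 = 1.826 g/cm^3

1.826


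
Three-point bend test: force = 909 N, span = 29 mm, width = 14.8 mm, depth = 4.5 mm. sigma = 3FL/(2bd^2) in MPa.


sigma = 3*909*29/(2*14.8*4.5^2) = 131.9 MPa

131.9


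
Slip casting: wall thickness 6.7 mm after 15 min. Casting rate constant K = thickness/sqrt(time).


K = 6.7 / sqrt(15) = 6.7 / 3.873 = 1.73 mm/min^0.5

1.73


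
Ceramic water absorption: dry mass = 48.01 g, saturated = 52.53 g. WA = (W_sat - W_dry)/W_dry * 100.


WA = (52.53 - 48.01) / 48.01 * 100 = 9.41%

9.41


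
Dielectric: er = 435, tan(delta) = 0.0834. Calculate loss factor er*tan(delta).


Loss = 435 * 0.0834 = 36.279

36.279


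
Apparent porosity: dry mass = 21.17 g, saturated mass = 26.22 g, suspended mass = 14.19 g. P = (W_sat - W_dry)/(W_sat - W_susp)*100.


P = (26.22 - 21.17) / (26.22 - 14.19) * 100 = 5.05 / 12.03 * 100 = 42.0%

42.0


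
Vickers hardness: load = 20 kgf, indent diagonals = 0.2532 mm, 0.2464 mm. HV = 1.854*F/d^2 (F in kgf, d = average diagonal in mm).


d_avg = (0.2532+0.2464)/2 = 0.2498 mm
HV = 1.854*20/0.2498^2 = 594

594


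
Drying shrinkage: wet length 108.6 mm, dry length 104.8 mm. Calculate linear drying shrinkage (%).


DS = (108.6 - 104.8) / 108.6 * 100 = 3.5%

3.5


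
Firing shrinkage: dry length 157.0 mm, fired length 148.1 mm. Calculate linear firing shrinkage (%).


FS = (157.0 - 148.1) / 157.0 * 100 = 5.67%

5.67


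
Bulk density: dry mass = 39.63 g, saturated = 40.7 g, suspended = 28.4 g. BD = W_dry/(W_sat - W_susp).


BD = 39.63 / (40.7 - 28.4) = 39.63 / 12.3 = 3.222 g/cm^3

3.222


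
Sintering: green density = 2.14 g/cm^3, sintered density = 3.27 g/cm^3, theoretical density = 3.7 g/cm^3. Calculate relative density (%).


Relative = 3.27 / 3.7 * 100 = 88.4%

88.4


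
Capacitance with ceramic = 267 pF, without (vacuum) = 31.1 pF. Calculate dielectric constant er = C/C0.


er = 267 / 31.1 = 8.59

8.59


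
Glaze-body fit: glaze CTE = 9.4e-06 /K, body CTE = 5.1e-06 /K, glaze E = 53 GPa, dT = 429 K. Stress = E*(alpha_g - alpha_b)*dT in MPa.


Stress = 53*1000*(9.4e-06 - 5.1e-06)*429 = 97.8 MPa

97.8


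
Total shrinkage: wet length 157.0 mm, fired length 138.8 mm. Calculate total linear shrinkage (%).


TS = (157.0 - 138.8) / 157.0 * 100 = 11.59%

11.59


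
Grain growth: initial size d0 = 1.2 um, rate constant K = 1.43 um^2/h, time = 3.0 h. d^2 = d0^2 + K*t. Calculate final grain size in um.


d^2 = 1.2^2 + 1.43*3.0 = 5.73
d = sqrt(5.73) = 2.39 um

2.39


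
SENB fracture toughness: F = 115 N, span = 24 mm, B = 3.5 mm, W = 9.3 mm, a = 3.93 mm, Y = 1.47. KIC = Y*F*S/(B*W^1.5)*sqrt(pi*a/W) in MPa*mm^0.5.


KIC = 1.47*115*24/(3.5*9.3^1.5)*sqrt(pi*3.93/9.3) = 47.09

47.09


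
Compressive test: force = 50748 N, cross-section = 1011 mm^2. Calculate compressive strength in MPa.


CS = 50748 / 1011 = 50.2 MPa

50.2


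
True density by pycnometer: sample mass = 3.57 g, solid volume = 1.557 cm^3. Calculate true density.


TD = 3.57 / 1.557 = 2.293 g/cm^3

2.293


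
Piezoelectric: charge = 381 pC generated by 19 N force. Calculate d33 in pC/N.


d33 = 381 / 19 = 20.1 pC/N

20.1


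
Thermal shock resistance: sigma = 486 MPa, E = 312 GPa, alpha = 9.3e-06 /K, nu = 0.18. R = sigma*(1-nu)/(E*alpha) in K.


R = 486*(1-0.18)/(312*1000*9.3e-06) = 137 K

137


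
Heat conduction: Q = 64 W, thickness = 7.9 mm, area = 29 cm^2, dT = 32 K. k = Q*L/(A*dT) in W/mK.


k = 64*7.9/1000/(29/10000*32) = 5.45 W/mK

5.45


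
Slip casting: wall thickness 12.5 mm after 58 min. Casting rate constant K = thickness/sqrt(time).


K = 12.5 / sqrt(58) = 12.5 / 7.6158 = 1.641 mm/min^0.5

1.641


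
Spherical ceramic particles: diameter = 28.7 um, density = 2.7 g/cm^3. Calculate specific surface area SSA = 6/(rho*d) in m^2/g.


SSA = 6 / (2.7 * 28.7) = 0.077 m^2/g

0.077


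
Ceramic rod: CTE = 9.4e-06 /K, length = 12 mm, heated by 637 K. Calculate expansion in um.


dL = 9.4e-06 * 12 * 637 * 1000 = 71.854 um

71.854


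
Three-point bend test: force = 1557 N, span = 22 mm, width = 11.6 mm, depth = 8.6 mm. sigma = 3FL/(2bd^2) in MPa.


sigma = 3*1557*22/(2*11.6*8.6^2) = 59.9 MPa

59.9


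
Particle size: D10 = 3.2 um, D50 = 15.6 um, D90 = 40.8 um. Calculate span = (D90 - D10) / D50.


Span = (40.8 - 3.2) / 15.6 = 37.6 / 15.6 = 2.41

2.41


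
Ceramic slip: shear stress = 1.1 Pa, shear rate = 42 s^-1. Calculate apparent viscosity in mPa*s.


eta = tau/gamma * 1000 = 1.1/42 * 1000 = 26.2 mPa*s

26.2


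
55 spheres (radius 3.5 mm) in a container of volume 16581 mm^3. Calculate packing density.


V_sphere = 4/3*pi*3.5^3 = 179.5944 mm^3
Total V = 55*179.5944 = 9877.692 mm^3
PD = 9877.692 / 16581 = 0.596

0.596


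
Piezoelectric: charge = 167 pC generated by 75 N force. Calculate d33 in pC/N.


d33 = 167 / 75 = 2.2 pC/N

2.2


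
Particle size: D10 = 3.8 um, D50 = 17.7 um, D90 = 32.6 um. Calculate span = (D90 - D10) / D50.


Span = (32.6 - 3.8) / 17.7 = 28.8 / 17.7 = 1.627

1.627


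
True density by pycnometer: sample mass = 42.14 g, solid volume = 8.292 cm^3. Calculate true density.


TD = 42.14 / 8.292 = 5.082 g/cm^3

5.082


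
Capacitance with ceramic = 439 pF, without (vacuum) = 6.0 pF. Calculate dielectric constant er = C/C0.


er = 439 / 6.0 = 73.17

73.17


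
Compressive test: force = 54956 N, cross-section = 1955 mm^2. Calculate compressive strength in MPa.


CS = 54956 / 1955 = 28.1 MPa

28.1


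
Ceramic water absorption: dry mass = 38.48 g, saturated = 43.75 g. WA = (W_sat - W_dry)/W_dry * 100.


WA = (43.75 - 38.48) / 38.48 * 100 = 13.7%

13.7


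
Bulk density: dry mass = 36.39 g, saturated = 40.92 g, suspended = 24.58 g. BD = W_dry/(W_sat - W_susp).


BD = 36.39 / (40.92 - 24.58) = 36.39 / 16.34 = 2.227 g/cm^3

2.227


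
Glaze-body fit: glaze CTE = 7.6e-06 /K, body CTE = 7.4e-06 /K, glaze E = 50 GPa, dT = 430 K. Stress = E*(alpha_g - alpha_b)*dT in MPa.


Stress = 50*1000*(7.6e-06 - 7.4e-06)*430 = 4.3 MPa

4.3


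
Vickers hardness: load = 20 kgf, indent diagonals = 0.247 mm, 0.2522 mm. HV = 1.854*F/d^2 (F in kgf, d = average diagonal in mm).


d_avg = (0.247+0.2522)/2 = 0.2496 mm
HV = 1.854*20/0.2496^2 = 595

595


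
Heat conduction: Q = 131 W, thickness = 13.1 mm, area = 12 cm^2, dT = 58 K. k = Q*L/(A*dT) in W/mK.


k = 131*13.1/1000/(12/10000*58) = 24.66 W/mK

24.66


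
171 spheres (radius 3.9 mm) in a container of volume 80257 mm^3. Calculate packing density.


V_sphere = 4/3*pi*3.9^3 = 248.4748 mm^3
Total V = 171*248.4748 = 42489.1908 mm^3
PD = 42489.1908 / 80257 = 0.529

0.529


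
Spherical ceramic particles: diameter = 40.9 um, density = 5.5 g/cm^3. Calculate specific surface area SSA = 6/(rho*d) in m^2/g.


SSA = 6 / (5.5 * 40.9) = 0.027 m^2/g

0.027


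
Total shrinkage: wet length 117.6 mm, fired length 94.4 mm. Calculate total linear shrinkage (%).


TS = (117.6 - 94.4) / 117.6 * 100 = 19.73%

19.73


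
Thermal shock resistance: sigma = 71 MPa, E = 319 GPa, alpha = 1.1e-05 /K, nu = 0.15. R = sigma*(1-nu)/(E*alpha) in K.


R = 71*(1-0.15)/(319*1000*1.1e-05) = 17 K

17


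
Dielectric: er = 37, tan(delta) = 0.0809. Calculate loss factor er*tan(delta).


Loss = 37 * 0.0809 = 2.993

2.993


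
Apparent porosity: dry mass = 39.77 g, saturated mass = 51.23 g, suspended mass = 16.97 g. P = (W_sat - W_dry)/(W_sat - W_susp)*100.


P = (51.23 - 39.77) / (51.23 - 16.97) * 100 = 11.46 / 34.26 * 100 = 33.5%

33.5


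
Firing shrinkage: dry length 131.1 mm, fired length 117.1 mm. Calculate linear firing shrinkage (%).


FS = (131.1 - 117.1) / 131.1 * 100 = 10.68%

10.68


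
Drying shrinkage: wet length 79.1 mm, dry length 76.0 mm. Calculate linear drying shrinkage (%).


DS = (79.1 - 76.0) / 79.1 * 100 = 3.92%

3.92


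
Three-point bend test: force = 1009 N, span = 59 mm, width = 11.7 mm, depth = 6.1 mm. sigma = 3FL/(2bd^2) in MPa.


sigma = 3*1009*59/(2*11.7*6.1^2) = 205.1 MPa

205.1


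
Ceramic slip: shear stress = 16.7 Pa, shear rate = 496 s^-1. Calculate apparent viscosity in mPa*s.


eta = tau/gamma * 1000 = 16.7/496 * 1000 = 33.7 mPa*s

33.7


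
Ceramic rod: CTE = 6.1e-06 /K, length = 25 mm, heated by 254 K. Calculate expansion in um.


dL = 6.1e-06 * 25 * 254 * 1000 = 38.735 um

38.735


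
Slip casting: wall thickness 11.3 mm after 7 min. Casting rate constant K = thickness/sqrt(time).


K = 11.3 / sqrt(7) = 11.3 / 2.6458 = 4.271 mm/min^0.5

4.271


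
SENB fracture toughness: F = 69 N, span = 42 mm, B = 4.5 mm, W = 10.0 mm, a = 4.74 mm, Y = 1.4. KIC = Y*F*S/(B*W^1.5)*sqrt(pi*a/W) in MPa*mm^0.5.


KIC = 1.4*69*42/(4.5*10.0^1.5)*sqrt(pi*4.74/10.0) = 34.79

34.79


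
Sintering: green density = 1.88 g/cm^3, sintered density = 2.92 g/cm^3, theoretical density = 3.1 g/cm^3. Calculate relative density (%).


Relative = 2.92 / 3.1 * 100 = 94.2%

94.2


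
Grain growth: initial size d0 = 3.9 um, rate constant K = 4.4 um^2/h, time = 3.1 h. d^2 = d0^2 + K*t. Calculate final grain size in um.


d^2 = 3.9^2 + 4.4*3.1 = 28.85
d = sqrt(28.85) = 5.37 um

5.37


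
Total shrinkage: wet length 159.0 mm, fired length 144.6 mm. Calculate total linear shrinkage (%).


TS = (159.0 - 144.6) / 159.0 * 100 = 9.06%

9.06


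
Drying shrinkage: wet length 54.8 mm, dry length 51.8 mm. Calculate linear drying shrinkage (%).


DS = (54.8 - 51.8) / 54.8 * 100 = 5.47%

5.47


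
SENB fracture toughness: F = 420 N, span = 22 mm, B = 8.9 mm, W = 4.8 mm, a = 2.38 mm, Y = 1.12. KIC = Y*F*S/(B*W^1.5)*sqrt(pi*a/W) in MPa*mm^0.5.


KIC = 1.12*420*22/(8.9*4.8^1.5)*sqrt(pi*2.38/4.8) = 138.0

138.0


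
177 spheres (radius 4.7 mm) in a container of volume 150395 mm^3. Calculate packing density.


V_sphere = 4/3*pi*4.7^3 = 434.8928 mm^3
Total V = 177*434.8928 = 76976.0256 mm^3
PD = 76976.0256 / 150395 = 0.512

0.512


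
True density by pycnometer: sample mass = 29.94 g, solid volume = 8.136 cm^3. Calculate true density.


TD = 29.94 / 8.136 = 3.68 g/cm^3

3.68


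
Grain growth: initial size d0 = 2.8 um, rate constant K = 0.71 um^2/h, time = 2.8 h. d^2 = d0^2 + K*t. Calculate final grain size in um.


d^2 = 2.8^2 + 0.71*2.8 = 9.828
d = sqrt(9.828) = 3.13 um

3.13


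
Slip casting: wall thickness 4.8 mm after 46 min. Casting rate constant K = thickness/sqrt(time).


K = 4.8 / sqrt(46) = 4.8 / 6.7823 = 0.708 mm/min^0.5

0.708


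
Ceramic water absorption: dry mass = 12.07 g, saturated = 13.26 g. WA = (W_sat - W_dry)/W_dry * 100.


WA = (13.26 - 12.07) / 12.07 * 100 = 9.86%

9.86


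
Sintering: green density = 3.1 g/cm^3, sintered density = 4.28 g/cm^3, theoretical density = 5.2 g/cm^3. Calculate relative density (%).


Relative = 4.28 / 5.2 * 100 = 82.3%

82.3


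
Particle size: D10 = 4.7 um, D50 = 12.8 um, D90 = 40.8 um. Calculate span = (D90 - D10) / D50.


Span = (40.8 - 4.7) / 12.8 = 36.1 / 12.8 = 2.82

2.82


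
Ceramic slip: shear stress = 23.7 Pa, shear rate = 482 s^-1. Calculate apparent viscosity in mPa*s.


eta = tau/gamma * 1000 = 23.7/482 * 1000 = 49.2 mPa*s

49.2


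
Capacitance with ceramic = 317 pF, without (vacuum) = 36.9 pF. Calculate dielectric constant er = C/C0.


er = 317 / 36.9 = 8.59

8.59


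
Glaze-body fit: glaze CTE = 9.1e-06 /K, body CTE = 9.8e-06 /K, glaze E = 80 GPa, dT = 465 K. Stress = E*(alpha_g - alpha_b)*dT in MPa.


Stress = 80*1000*(9.1e-06 - 9.8e-06)*465 = -26.0 MPa

-26.0


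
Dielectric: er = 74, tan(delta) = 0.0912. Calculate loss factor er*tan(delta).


Loss = 74 * 0.0912 = 6.749

6.749


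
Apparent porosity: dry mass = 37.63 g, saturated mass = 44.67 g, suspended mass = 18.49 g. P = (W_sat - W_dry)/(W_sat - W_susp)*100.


P = (44.67 - 37.63) / (44.67 - 18.49) * 100 = 7.04 / 26.18 * 100 = 26.9%

26.9


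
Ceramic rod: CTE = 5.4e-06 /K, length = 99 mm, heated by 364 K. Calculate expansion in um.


dL = 5.4e-06 * 99 * 364 * 1000 = 194.594 um

194.594


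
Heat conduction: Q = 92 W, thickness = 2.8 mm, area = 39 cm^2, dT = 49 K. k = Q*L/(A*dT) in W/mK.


k = 92*2.8/1000/(39/10000*49) = 1.35 W/mK

1.35


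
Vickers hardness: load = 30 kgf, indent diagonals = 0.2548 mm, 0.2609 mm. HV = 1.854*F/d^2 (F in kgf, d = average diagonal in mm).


d_avg = (0.2548+0.2609)/2 = 0.25785 mm
HV = 1.854*30/0.25785^2 = 837

837


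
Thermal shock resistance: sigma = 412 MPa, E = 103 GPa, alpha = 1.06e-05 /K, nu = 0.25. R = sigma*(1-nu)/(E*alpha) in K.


R = 412*(1-0.25)/(103*1000*1.06e-05) = 283 K

283


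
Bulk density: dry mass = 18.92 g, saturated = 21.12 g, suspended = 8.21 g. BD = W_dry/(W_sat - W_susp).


BD = 18.92 / (21.12 - 8.21) = 18.92 / 12.91 = 1.466 g/cm^3

1.466


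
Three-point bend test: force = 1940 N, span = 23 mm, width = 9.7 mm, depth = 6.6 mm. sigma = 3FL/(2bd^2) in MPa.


sigma = 3*1940*23/(2*9.7*6.6^2) = 158.4 MPa

158.4


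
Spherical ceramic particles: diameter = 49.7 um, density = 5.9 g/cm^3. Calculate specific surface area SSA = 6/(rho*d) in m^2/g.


SSA = 6 / (5.9 * 49.7) = 0.02 m^2/g

0.02
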